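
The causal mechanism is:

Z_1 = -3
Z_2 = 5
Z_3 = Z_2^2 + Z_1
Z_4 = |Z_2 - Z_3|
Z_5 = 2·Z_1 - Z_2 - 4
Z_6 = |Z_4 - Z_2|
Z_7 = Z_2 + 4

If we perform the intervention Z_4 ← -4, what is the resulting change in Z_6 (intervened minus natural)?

Under do(Z_4=-4), the mechanism Z_4 = |Z_2 - Z_3| is discarded; Z_4 is fixed at -4.
Z_6 = |Z_4 - Z_2|  [with Z_4=-4, Z_2=5]  = 9
Without intervention: Z_3 = Z_2^2 + Z_1  [with Z_2=5, Z_1=-3]  = 22; Z_4 = |Z_2 - Z_3|  [with Z_2=5, Z_3=22]  = 17; Z_6 = |Z_4 - Z_2|  [with Z_4=17, Z_2=5]  = 12.
Change = 9 − 12 = -3.

-3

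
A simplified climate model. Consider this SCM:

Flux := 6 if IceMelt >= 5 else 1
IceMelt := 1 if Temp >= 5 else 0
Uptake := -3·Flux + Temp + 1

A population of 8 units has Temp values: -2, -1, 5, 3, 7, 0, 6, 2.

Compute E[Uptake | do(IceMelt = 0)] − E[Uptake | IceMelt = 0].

do(IceMelt=0) breaks IceMelt's dependence on Temp. With IceMelt=0 fixed, Uptake across the units is -4, -3, 3, 1, 5, -2, 4, 0, mean 0.5.
Observing IceMelt=0 restricts to units where IceMelt's equation naturally yields 0: Temp ∈ {-2, -1, 3, 0, 2}. In that subpopulation Uptake = -4, -3, 1, -2, 0, mean -1.6.
Difference = 0.5 − (-1.6) = 2.1.

2.1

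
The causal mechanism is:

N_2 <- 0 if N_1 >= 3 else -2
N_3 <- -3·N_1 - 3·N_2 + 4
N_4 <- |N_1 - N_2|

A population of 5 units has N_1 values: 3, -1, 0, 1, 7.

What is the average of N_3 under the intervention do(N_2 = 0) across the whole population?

Every unit gets N_2=0 under the intervention. N_3 values become -5, 7, 4, 1, -17; E[N_3|do(N_2=0)] = -2.

-2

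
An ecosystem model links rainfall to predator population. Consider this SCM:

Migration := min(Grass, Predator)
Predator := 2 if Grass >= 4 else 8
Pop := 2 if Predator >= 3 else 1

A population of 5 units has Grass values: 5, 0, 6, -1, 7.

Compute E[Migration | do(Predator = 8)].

The intervention sets Predator=8 in all 5 units regardless of Grass. Recomputing Migration per unit gives 5, 0, 6, -1, 7; average 3.4.

3.4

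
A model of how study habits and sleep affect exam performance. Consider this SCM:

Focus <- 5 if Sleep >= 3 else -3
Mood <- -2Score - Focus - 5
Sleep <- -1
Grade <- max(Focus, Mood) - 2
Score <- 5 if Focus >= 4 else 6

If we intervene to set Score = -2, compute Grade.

do(Score=-2) replaces the equation Score <- 5 if Focus >= 4 else 6 with the constant Score = -2.
Focus = 5 if Sleep >= 3 else -3  [with Sleep=-1]  = -3
Mood = -2Score - Focus - 5  [with Score=-2, Focus=-3]  = 2
Grade = max(Focus, Mood) - 2  [with Focus=-3, Mood=2]  = 0

0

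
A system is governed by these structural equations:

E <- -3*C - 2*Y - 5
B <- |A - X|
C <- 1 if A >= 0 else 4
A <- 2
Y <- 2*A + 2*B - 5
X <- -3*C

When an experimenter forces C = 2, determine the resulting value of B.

Under do(C=2), the mechanism C <- 1 if A >= 0 else 4 is discarded; C is fixed at 2.
X = -3*C  [with C=2]  = -6
B = |A - X|  [with A=2, X=-6]  = 8

8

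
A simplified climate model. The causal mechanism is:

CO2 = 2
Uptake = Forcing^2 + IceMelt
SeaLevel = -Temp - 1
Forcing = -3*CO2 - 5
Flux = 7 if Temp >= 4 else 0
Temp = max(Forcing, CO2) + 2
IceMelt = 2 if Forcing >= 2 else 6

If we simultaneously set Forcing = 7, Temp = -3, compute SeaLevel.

2

Under do(Forcing = 7, Temp = -3), each intervened variable's structural equation is replaced by its fixed value.
SeaLevel = -Temp - 1  [with Temp=-3]  = 2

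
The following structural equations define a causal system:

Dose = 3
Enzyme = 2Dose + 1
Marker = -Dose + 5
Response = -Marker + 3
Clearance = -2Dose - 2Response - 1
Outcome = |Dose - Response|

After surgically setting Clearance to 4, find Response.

1

The intervention breaks the incoming arrows to Clearance: Clearance = -2Dose - 2Response - 1 no longer applies, and Clearance = 4.
Since Response is not a descendant of the intervened variable, it is unaffected.
Marker = -Dose + 5  [with Dose=3]  = 2
Response = -Marker + 3  [with Marker=2]  = 1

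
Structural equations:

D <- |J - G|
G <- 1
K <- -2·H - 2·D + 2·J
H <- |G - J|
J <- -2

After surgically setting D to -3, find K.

-4

Intervening sets D = -3 and removes its equation (D <- |J - G|).
H = |G - J|  [with G=1, J=-2]  = 3
K = -2·H - 2·D + 2·J  [with H=3, D=-3, J=-2]  = -4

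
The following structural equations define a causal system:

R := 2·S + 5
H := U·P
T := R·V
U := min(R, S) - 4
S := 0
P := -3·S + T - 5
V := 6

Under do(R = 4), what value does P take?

do(R=4) replaces the equation R := 2·S + 5 with the constant R = 4.
T = R·V  [with R=4, V=6]  = 24
P = -3·S + T - 5  [with S=0, T=24]  = 19

19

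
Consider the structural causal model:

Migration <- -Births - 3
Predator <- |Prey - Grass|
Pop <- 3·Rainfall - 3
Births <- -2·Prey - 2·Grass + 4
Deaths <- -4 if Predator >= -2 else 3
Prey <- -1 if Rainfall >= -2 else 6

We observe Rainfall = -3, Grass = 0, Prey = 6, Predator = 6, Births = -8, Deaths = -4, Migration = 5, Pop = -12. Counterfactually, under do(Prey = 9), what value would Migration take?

11

The intervention breaks the incoming arrows to Prey: Prey <- -1 if Rainfall >= -2 else 6 no longer applies, and Prey = 9.
Births = -2·Prey - 2·Grass + 4  [with Prey=9, Grass=0]  = -14
Migration = -Births - 3  [with Births=-14]  = 11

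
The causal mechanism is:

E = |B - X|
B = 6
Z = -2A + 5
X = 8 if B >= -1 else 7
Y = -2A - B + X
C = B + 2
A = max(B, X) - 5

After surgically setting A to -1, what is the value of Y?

4

The intervention breaks the incoming arrows to A: A = max(B, X) - 5 no longer applies, and A = -1.
X = 8 if B >= -1 else 7  [with B=6]  = 8
Y = -2A - B + X  [with A=-1, B=6, X=8]  = 4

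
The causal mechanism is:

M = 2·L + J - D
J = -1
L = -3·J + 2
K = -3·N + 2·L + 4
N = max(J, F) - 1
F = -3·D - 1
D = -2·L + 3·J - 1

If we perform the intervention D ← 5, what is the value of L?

Under do(D=5), the mechanism D = -2·L + 3·J - 1 is discarded; D is fixed at 5.
Since L is not a descendant of the intervened variable, it is unaffected.
L = -3·J + 2  [with J=-1]  = 5

5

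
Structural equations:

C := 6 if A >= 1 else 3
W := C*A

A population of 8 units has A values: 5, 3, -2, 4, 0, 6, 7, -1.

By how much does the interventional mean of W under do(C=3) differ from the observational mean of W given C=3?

The intervention sets C=3 in all 8 units regardless of A. Recomputing W per unit gives 15, 9, -6, 12, 0, 18, 21, -3; average 8.25.
E[W|C=3] averages over only the 3 units with C=3 (A = -2, 0, -1): W = -6, 0, -3, mean -3.
Difference = 8.25 − (-3) = 11.25.

11.25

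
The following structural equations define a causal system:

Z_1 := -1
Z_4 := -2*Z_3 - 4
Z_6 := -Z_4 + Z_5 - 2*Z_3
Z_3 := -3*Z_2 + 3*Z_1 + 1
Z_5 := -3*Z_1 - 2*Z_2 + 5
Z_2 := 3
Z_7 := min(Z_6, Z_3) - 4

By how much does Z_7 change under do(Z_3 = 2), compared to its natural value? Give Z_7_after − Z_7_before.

The intervention breaks the incoming arrows to Z_3: Z_3 := -3*Z_2 + 3*Z_1 + 1 no longer applies, and Z_3 = 2.
Z_4 = -2*Z_3 - 4  [with Z_3=2]  = -8
Z_5 = -3*Z_1 - 2*Z_2 + 5  [with Z_1=-1, Z_2=3]  = 2
Z_6 = -Z_4 + Z_5 - 2*Z_3  [with Z_4=-8, Z_5=2, Z_3=2]  = 6
Z_7 = min(Z_6, Z_3) - 4  [with Z_6=6, Z_3=2]  = -2
Without intervention: Z_3 = -3*Z_2 + 3*Z_1 + 1  [with Z_2=3, Z_1=-1]  = -11; Z_4 = -2*Z_3 - 4  [with Z_3=-11]  = 18; Z_5 = -3*Z_1 - 2*Z_2 + 5  [with Z_1=-1, Z_2=3]  = 2; Z_6 = -Z_4 + Z_5 - 2*Z_3  [with Z_4=18, Z_5=2, Z_3=-11]  = 6; Z_7 = min(Z_6, Z_3) - 4  [with Z_6=6, Z_3=-11]  = -15.
Change = -2 − (-15) = 13.

13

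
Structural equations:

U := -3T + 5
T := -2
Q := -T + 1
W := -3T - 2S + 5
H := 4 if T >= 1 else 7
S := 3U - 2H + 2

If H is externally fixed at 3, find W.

-47

Under do(H=3), the mechanism H := 4 if T >= 1 else 7 is discarded; H is fixed at 3.
U = -3T + 5  [with T=-2]  = 11
S = 3U - 2H + 2  [with U=11, H=3]  = 29
W = -3T - 2S + 5  [with T=-2, S=29]  = -47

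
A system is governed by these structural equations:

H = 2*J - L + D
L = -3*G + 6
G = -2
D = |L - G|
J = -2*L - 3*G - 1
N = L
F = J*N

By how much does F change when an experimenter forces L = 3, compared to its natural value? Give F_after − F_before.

Under do(L=3), the mechanism L = -3*G + 6 is discarded; L is fixed at 3.
J = -2*L - 3*G - 1  [with L=3, G=-2]  = -1
N = L  [with L=3]  = 3
F = J*N  [with J=-1, N=3]  = -3
Without intervention: L = -3*G + 6  [with G=-2]  = 12; J = -2*L - 3*G - 1  [with L=12, G=-2]  = -19; N = L  [with L=12]  = 12; F = J*N  [with J=-19, N=12]  = -228.
Change = -3 − (-228) = 225.

225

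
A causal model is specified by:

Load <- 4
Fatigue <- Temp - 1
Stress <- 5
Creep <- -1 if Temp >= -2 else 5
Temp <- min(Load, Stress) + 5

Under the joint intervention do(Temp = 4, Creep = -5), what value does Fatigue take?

3

Setting Temp = 4, Creep = -5 by intervention discards those variables' equations.
Fatigue = Temp - 1  [with Temp=4]  = 3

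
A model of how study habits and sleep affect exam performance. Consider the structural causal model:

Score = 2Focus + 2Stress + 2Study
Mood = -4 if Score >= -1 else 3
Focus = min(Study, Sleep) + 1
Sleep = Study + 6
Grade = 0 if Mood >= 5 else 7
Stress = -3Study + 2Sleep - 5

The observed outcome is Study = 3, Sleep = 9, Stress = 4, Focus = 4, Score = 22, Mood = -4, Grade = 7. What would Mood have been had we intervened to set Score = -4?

The intervention breaks the incoming arrows to Score: Score = 2Focus + 2Stress + 2Study no longer applies, and Score = -4.
Mood = -4 if Score >= -1 else 3  [with Score=-4]  = 3

3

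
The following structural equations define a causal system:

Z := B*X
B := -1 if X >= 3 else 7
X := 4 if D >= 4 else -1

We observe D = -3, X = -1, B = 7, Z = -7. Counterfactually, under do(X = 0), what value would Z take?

0

Under do(X=0), the mechanism X := 4 if D >= 4 else -1 is discarded; X is fixed at 0.
B = -1 if X >= 3 else 7  [with X=0]  = 7
Z = B*X  [with B=7, X=0]  = 0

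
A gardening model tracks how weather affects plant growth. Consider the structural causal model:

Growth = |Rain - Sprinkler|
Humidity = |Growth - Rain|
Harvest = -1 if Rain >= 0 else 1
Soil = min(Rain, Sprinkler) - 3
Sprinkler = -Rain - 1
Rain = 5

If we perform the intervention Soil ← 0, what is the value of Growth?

11

The intervention breaks the incoming arrows to Soil: Soil = min(Rain, Sprinkler) - 3 no longer applies, and Soil = 0.
Growth is not downstream of the intervention, so its value is determined by the original equations.
Sprinkler = -Rain - 1  [with Rain=5]  = -6
Growth = |Rain - Sprinkler|  [with Rain=5, Sprinkler=-6]  = 11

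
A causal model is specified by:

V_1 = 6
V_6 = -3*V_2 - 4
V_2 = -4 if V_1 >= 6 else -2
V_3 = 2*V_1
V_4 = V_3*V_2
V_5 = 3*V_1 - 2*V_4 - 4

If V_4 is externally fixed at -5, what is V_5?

24

Intervening sets V_4 = -5 and removes its equation (V_4 = V_3*V_2).
V_5 = 3*V_1 - 2*V_4 - 4  [with V_1=6, V_4=-5]  = 24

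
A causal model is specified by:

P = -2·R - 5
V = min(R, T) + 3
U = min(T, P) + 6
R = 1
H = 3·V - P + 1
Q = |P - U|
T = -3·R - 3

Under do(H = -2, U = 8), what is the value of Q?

15

Under do(H = -2, U = 8), each intervened variable's structural equation is replaced by its fixed value.
P = -2·R - 5  [with R=1]  = -7
Q = |P - U|  [with P=-7, U=8]  = 15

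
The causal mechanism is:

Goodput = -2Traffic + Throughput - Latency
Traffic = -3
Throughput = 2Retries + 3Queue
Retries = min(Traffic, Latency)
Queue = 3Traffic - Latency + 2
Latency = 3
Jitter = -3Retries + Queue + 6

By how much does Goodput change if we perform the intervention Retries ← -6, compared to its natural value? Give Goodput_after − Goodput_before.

-6

The intervention breaks the incoming arrows to Retries: Retries = min(Traffic, Latency) no longer applies, and Retries = -6.
Queue = 3Traffic - Latency + 2  [with Traffic=-3, Latency=3]  = -10
Throughput = 2Retries + 3Queue  [with Retries=-6, Queue=-10]  = -42
Goodput = -2Traffic + Throughput - Latency  [with Traffic=-3, Throughput=-42, Latency=3]  = -39
Without intervention: Queue = 3Traffic - Latency + 2  [with Traffic=-3, Latency=3]  = -10; Retries = min(Traffic, Latency)  [with Traffic=-3, Latency=3]  = -3; Throughput = 2Retries + 3Queue  [with Retries=-3, Queue=-10]  = -36; Goodput = -2Traffic + Throughput - Latency  [with Traffic=-3, Throughput=-36, Latency=3]  = -33.
Change = -39 − (-33) = -6.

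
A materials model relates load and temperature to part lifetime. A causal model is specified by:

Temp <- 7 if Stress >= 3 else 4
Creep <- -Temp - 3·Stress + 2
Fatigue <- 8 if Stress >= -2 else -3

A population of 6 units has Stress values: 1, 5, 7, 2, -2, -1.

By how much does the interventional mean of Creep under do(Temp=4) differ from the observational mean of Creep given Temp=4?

-6

do(Temp=4) breaks Temp's dependence on Stress. With Temp=4 fixed, Creep across the units is -5, -17, -23, -8, 4, 1, mean -8.
Conditioning on Temp=4 selects the 4 unit(s) with Stress ∈ {1, 2, -2, -1}. Their Creep values: -5, -8, 4, 1. Mean = -2.
Difference = -8 − (-2) = -6.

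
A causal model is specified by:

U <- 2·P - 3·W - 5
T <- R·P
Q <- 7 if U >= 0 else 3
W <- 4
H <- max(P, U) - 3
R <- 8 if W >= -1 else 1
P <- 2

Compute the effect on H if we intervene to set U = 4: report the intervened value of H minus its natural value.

2

Under do(U=4), the mechanism U <- 2·P - 3·W - 5 is discarded; U is fixed at 4.
H = max(P, U) - 3  [with P=2, U=4]  = 1
Without intervention: U = 2·P - 3·W - 5  [with P=2, W=4]  = -13; H = max(P, U) - 3  [with P=2, U=-13]  = -1.
Change = 1 − (-1) = 2.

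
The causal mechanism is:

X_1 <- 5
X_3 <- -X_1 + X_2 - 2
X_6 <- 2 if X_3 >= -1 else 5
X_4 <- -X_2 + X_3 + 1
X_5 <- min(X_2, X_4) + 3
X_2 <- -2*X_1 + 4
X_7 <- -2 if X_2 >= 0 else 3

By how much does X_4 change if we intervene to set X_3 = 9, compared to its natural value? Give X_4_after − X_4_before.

22

The intervention breaks the incoming arrows to X_3: X_3 <- -X_1 + X_2 - 2 no longer applies, and X_3 = 9.
X_2 = -2*X_1 + 4  [with X_1=5]  = -6
X_4 = -X_2 + X_3 + 1  [with X_2=-6, X_3=9]  = 16
Without intervention: X_2 = -2*X_1 + 4  [with X_1=5]  = -6; X_3 = -X_1 + X_2 - 2  [with X_1=5, X_2=-6]  = -13; X_4 = -X_2 + X_3 + 1  [with X_2=-6, X_3=-13]  = -6.
Change = 16 − (-6) = 22.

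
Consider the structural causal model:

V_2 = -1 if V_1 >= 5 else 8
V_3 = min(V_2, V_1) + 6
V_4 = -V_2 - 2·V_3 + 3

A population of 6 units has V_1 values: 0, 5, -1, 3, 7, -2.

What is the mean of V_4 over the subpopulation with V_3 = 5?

-9

Observing V_3=5 restricts to units where V_3's equation naturally yields 5: V_1 ∈ {5, -1, 7}. In that subpopulation V_4 = -6, -15, -6, mean -9.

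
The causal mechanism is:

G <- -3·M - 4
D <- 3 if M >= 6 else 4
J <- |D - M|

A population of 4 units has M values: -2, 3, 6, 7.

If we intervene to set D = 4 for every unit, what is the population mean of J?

3

do(D=4) breaks D's dependence on M. With D=4 fixed, J across the units is 6, 1, 2, 3, mean 3.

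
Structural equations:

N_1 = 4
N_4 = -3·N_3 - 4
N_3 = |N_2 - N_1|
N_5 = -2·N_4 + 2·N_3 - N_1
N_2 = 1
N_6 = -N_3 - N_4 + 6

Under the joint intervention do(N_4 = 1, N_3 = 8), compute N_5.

The joint intervention fixes N_4 = 1, N_3 = 8, removing each variable's own equation.
N_5 = -2·N_4 + 2·N_3 - N_1  [with N_4=1, N_3=8, N_1=4]  = 10

10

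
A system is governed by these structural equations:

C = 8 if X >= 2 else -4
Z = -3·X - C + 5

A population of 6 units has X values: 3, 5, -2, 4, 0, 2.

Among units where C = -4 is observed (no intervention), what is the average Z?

12

Observing C=-4 restricts to units where C's equation naturally yields -4: X ∈ {-2, 0}. In that subpopulation Z = 15, 9, mean 12.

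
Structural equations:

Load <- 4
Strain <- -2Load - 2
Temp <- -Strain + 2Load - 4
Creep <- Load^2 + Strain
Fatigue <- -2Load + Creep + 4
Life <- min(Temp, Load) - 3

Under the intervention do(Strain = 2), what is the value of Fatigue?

14

do(Strain=2) replaces the equation Strain <- -2Load - 2 with the constant Strain = 2.
Creep = Load^2 + Strain  [with Load=4, Strain=2]  = 18
Fatigue = -2Load + Creep + 4  [with Load=4, Creep=18]  = 14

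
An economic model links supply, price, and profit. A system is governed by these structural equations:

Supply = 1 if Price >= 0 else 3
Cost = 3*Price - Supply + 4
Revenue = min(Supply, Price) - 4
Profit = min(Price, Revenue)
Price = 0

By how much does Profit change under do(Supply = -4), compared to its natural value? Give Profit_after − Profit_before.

-4

do(Supply=-4) replaces the equation Supply = 1 if Price >= 0 else 3 with the constant Supply = -4.
Revenue = min(Supply, Price) - 4  [with Supply=-4, Price=0]  = -8
Profit = min(Price, Revenue)  [with Price=0, Revenue=-8]  = -8
Without intervention: Supply = 1 if Price >= 0 else 3  [with Price=0]  = 1; Revenue = min(Supply, Price) - 4  [with Supply=1, Price=0]  = -4; Profit = min(Price, Revenue)  [with Price=0, Revenue=-4]  = -4.
Change = -8 − (-4) = -4.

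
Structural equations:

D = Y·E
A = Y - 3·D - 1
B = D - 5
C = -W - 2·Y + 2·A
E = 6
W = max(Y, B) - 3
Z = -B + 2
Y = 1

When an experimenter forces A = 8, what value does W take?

-2

do(A=8) replaces the equation A = Y - 3·D - 1 with the constant A = 8.
Since W is not a descendant of the intervened variable, it is unaffected.
D = Y·E  [with Y=1, E=6]  = 6
B = D - 5  [with D=6]  = 1
W = max(Y, B) - 3  [with Y=1, B=1]  = -2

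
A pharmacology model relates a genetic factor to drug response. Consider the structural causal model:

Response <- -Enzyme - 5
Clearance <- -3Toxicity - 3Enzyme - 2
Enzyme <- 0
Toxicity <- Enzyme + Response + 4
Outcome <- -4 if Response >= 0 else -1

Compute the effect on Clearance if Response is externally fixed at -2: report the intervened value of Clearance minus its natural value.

Under do(Response=-2), the mechanism Response <- -Enzyme - 5 is discarded; Response is fixed at -2.
Toxicity = Enzyme + Response + 4  [with Enzyme=0, Response=-2]  = 2
Clearance = -3Toxicity - 3Enzyme - 2  [with Toxicity=2, Enzyme=0]  = -8
Without intervention: Response = -Enzyme - 5  [with Enzyme=0]  = -5; Toxicity = Enzyme + Response + 4  [with Enzyme=0, Response=-5]  = -1; Clearance = -3Toxicity - 3Enzyme - 2  [with Toxicity=-1, Enzyme=0]  = 1.
Change = -8 − 1 = -9.

-9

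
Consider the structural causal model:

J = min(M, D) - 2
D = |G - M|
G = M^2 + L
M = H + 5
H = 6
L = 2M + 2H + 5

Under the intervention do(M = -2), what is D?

19

do(M=-2) replaces the equation M = H + 5 with the constant M = -2.
L = 2M + 2H + 5  [with M=-2, H=6]  = 13
G = M^2 + L  [with M=-2, L=13]  = 17
D = |G - M|  [with G=17, M=-2]  = 19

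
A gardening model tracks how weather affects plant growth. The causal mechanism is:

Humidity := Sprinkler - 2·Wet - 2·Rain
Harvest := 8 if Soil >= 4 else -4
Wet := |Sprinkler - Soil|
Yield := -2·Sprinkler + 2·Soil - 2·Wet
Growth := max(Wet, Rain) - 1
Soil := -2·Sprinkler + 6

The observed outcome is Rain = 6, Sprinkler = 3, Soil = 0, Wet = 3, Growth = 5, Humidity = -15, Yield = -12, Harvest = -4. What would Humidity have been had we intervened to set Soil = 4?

The intervention breaks the incoming arrows to Soil: Soil := -2·Sprinkler + 6 no longer applies, and Soil = 4.
Wet = |Sprinkler - Soil|  [with Sprinkler=3, Soil=4]  = 1
Humidity = Sprinkler - 2·Wet - 2·Rain  [with Sprinkler=3, Wet=1, Rain=6]  = -11

-11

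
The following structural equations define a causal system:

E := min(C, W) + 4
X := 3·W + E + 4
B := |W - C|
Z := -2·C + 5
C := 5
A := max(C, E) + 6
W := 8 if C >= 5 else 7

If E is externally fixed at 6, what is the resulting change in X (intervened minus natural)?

-3

Under do(E=6), the mechanism E := min(C, W) + 4 is discarded; E is fixed at 6.
W = 8 if C >= 5 else 7  [with C=5]  = 8
X = 3·W + E + 4  [with W=8, E=6]  = 34
Without intervention: W = 8 if C >= 5 else 7  [with C=5]  = 8; E = min(C, W) + 4  [with C=5, W=8]  = 9; X = 3·W + E + 4  [with W=8, E=9]  = 37.
Change = 34 − 37 = -3.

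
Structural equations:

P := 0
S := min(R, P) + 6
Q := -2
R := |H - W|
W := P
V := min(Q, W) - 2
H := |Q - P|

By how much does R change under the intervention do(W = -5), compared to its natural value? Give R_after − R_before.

Intervening sets W = -5 and removes its equation (W := P).
H = |Q - P|  [with Q=-2, P=0]  = 2
R = |H - W|  [with H=2, W=-5]  = 7
Without intervention: H = |Q - P|  [with Q=-2, P=0]  = 2; W = P  [with P=0]  = 0; R = |H - W|  [with H=2, W=0]  = 2.
Change = 7 − 2 = 5.

5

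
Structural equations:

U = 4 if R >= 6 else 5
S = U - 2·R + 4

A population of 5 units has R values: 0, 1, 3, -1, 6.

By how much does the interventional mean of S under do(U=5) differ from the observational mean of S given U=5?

The intervention sets U=5 in all 5 units regardless of R. Recomputing S per unit gives 9, 7, 3, 11, -3; average 5.4.
E[S|U=5] averages over only the 4 units with U=5 (R = 0, 1, 3, -1): S = 9, 7, 3, 11, mean 7.5.
Difference = 5.4 − 7.5 = -2.1.

-2.1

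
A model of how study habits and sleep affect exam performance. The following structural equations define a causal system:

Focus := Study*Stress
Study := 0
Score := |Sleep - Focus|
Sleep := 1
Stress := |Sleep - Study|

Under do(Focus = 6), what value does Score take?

5

Intervening sets Focus = 6 and removes its equation (Focus := Study*Stress).
Score = |Sleep - Focus|  [with Sleep=1, Focus=6]  = 5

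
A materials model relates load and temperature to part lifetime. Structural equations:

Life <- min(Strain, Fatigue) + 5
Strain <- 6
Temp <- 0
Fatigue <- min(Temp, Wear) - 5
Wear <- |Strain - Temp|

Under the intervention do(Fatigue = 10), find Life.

Intervening sets Fatigue = 10 and removes its equation (Fatigue <- min(Temp, Wear) - 5).
Life = min(Strain, Fatigue) + 5  [with Strain=6, Fatigue=10]  = 11

11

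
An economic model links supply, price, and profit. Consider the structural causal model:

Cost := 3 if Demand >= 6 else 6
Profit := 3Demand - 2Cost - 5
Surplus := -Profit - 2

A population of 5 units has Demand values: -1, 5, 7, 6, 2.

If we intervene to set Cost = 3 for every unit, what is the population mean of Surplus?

-2.4

Under do(Cost=3), Cost's equation is replaced by Cost=3 for every unit. Per-unit Surplus: 12, -6, -12, -9, 3. Mean = -2.4.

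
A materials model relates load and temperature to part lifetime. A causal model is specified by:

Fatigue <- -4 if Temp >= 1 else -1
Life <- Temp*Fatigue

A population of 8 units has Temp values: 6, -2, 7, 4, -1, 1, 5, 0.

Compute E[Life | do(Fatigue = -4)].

Under do(Fatigue=-4), Fatigue's equation is replaced by Fatigue=-4 for every unit. Per-unit Life: -24, 8, -28, -16, 4, -4, -20, 0. Mean = -10.

-10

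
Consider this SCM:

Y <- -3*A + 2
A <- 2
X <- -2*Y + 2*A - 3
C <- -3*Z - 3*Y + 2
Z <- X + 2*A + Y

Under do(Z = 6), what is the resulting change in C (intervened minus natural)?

9

Intervening sets Z = 6 and removes its equation (Z <- X + 2*A + Y).
Y = -3*A + 2  [with A=2]  = -4
C = -3*Z - 3*Y + 2  [with Z=6, Y=-4]  = -4
Without intervention: Y = -3*A + 2  [with A=2]  = -4; X = -2*Y + 2*A - 3  [with Y=-4, A=2]  = 9; Z = X + 2*A + Y  [with X=9, A=2, Y=-4]  = 9; C = -3*Z - 3*Y + 2  [with Z=9, Y=-4]  = -13.
Change = -4 − (-13) = 9.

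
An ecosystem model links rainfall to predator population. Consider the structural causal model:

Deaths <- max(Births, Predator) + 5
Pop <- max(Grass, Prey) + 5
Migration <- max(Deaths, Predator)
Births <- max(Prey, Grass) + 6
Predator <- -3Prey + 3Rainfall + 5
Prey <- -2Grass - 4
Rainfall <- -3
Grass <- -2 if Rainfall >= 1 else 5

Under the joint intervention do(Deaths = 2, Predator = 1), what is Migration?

Under do(Deaths = 2, Predator = 1), each intervened variable's structural equation is replaced by its fixed value.
Migration = max(Deaths, Predator)  [with Deaths=2, Predator=1]  = 2

2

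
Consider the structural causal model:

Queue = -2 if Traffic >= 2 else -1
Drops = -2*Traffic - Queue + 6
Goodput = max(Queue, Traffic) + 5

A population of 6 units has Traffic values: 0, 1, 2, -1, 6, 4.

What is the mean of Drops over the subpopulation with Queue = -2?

Observing Queue=-2 restricts to units where Queue's equation naturally yields -2: Traffic ∈ {2, 6, 4}. In that subpopulation Drops = 4, -4, 0, mean 0.

0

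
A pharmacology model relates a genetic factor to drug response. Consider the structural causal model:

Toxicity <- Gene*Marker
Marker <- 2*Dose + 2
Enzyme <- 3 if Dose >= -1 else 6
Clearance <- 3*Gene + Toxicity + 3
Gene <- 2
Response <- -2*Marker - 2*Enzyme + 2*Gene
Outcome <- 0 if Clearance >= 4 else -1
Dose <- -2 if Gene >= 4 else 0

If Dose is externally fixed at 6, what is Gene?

2

Under do(Dose=6), the mechanism Dose <- -2 if Gene >= 4 else 0 is discarded; Dose is fixed at 6.
Gene is not downstream of the intervention, so its value is determined by the original equations.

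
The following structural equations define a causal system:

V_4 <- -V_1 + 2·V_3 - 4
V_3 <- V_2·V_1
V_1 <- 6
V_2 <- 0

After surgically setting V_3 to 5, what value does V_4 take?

0

The intervention breaks the incoming arrows to V_3: V_3 <- V_2·V_1 no longer applies, and V_3 = 5.
V_4 = -V_1 + 2·V_3 - 4  [with V_1=6, V_3=5]  = 0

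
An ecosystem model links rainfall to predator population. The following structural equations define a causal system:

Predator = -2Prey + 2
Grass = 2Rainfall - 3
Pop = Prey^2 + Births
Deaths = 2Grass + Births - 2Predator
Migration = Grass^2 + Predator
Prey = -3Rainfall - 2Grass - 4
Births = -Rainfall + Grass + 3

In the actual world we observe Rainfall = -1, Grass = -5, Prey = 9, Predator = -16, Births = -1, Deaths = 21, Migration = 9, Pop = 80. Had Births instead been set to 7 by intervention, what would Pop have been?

do(Births=7) replaces the equation Births = -Rainfall + Grass + 3 with the constant Births = 7.
Grass = 2Rainfall - 3  [with Rainfall=-1]  = -5
Prey = -3Rainfall - 2Grass - 4  [with Rainfall=-1, Grass=-5]  = 9
Pop = Prey^2 + Births  [with Prey=9, Births=7]  = 88

88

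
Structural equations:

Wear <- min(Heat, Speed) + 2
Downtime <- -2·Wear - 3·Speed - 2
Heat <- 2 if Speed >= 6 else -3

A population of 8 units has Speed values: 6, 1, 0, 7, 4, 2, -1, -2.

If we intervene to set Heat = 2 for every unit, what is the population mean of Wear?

2.75

Under do(Heat=2), Heat's equation is replaced by Heat=2 for every unit. Per-unit Wear: 4, 3, 2, 4, 4, 4, 1, 0. Mean = 2.75.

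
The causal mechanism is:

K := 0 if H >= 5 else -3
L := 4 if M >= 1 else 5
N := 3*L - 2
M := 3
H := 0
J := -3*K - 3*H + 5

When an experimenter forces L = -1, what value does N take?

do(L=-1) replaces the equation L := 4 if M >= 1 else 5 with the constant L = -1.
N = 3*L - 2  [with L=-1]  = -5

-5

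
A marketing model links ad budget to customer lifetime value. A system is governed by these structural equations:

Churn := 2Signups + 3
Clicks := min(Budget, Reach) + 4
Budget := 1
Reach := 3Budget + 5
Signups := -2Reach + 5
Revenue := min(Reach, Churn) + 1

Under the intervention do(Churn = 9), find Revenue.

9

The intervention breaks the incoming arrows to Churn: Churn := 2Signups + 3 no longer applies, and Churn = 9.
Reach = 3Budget + 5  [with Budget=1]  = 8
Revenue = min(Reach, Churn) + 1  [with Reach=8, Churn=9]  = 9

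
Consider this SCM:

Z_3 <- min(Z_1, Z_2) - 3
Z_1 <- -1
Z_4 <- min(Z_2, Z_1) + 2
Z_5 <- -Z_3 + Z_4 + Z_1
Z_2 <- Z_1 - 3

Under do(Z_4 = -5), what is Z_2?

The intervention breaks the incoming arrows to Z_4: Z_4 <- min(Z_2, Z_1) + 2 no longer applies, and Z_4 = -5.
Since Z_2 is not a descendant of the intervened variable, it is unaffected.
Z_2 = Z_1 - 3  [with Z_1=-1]  = -4

-4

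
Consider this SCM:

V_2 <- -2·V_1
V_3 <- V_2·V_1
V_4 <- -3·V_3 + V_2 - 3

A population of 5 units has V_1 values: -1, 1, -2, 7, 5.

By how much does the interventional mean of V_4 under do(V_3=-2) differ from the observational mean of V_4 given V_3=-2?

Under do(V_3=-2), V_3's equation is replaced by V_3=-2 for every unit. Per-unit V_4: 5, 1, 7, -11, -7. Mean = -1.
Conditioning on V_3=-2 selects the 2 unit(s) with V_1 ∈ {-1, 1}. Their V_4 values: 5, 1. Mean = 3.
Difference = -1 − 3 = -4.

-4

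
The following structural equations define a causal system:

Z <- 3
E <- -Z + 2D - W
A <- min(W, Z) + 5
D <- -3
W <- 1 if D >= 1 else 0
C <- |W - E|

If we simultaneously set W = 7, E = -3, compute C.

10

Setting W = 7, E = -3 by intervention discards those variables' equations.
C = |W - E|  [with W=7, E=-3]  = 10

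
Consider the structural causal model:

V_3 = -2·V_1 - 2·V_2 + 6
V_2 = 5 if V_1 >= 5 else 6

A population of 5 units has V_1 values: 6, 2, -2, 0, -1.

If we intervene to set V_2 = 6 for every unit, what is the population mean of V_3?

Every unit gets V_2=6 under the intervention. V_3 values become -18, -10, -2, -6, -4; E[V_3|do(V_2=6)] = -8.

-8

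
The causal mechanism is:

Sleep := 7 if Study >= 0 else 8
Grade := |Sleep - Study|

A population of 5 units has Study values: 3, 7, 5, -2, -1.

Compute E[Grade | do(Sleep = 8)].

The intervention sets Sleep=8 in all 5 units regardless of Study. Recomputing Grade per unit gives 5, 1, 3, 10, 9; average 5.6.

5.6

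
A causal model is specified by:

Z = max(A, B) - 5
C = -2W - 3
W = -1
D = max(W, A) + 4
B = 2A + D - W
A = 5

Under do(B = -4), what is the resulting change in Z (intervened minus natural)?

The intervention breaks the incoming arrows to B: B = 2A + D - W no longer applies, and B = -4.
Z = max(A, B) - 5  [with A=5, B=-4]  = 0
Without intervention: D = max(W, A) + 4  [with W=-1, A=5]  = 9; B = 2A + D - W  [with A=5, D=9, W=-1]  = 20; Z = max(A, B) - 5  [with A=5, B=20]  = 15.
Change = 0 − 15 = -15.

-15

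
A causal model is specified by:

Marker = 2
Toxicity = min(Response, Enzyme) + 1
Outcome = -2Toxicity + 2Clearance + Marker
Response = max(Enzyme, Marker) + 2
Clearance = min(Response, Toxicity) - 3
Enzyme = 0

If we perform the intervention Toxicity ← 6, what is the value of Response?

4

Under do(Toxicity=6), the mechanism Toxicity = min(Response, Enzyme) + 1 is discarded; Toxicity is fixed at 6.
Since Response is not a descendant of the intervened variable, it is unaffected.
Response = max(Enzyme, Marker) + 2  [with Enzyme=0, Marker=2]  = 4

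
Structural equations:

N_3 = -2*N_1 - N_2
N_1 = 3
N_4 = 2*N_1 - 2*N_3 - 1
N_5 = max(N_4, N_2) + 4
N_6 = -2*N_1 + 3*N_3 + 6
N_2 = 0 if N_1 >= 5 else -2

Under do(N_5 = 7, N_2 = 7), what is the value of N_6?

-39

The joint intervention fixes N_5 = 7, N_2 = 7, removing each variable's own equation.
N_3 = -2*N_1 - N_2  [with N_1=3, N_2=7]  = -13
N_6 = -2*N_1 + 3*N_3 + 6  [with N_1=3, N_3=-13]  = -39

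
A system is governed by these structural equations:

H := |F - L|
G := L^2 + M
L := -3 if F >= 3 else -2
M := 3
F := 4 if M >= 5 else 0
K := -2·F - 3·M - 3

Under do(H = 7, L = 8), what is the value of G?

Setting H = 7, L = 8 by intervention discards those variables' equations.
G = L^2 + M  [with L=8, M=3]  = 67

67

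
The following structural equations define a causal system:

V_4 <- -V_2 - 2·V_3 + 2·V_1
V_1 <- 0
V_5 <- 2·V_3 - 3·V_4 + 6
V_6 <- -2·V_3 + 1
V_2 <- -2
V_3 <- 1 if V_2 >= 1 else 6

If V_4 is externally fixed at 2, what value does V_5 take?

Intervening sets V_4 = 2 and removes its equation (V_4 <- -V_2 - 2·V_3 + 2·V_1).
V_3 = 1 if V_2 >= 1 else 6  [with V_2=-2]  = 6
V_5 = 2·V_3 - 3·V_4 + 6  [with V_3=6, V_4=2]  = 12

12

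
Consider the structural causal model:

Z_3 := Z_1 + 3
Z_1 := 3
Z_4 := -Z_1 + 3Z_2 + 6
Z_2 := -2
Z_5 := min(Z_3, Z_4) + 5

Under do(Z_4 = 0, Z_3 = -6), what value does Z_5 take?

The joint intervention fixes Z_4 = 0, Z_3 = -6, removing each variable's own equation.
Z_5 = min(Z_3, Z_4) + 5  [with Z_3=-6, Z_4=0]  = -1

-1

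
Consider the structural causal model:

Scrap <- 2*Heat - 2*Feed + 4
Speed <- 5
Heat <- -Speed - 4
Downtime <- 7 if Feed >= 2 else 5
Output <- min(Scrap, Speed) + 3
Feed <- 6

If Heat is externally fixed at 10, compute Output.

do(Heat=10) replaces the equation Heat <- -Speed - 4 with the constant Heat = 10.
Scrap = 2*Heat - 2*Feed + 4  [with Heat=10, Feed=6]  = 12
Output = min(Scrap, Speed) + 3  [with Scrap=12, Speed=5]  = 8

8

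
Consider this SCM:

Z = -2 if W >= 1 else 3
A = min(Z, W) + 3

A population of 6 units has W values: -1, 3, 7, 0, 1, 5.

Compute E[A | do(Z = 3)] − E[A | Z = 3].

Every unit gets Z=3 under the intervention. A values become 2, 6, 6, 3, 4, 6; E[A|do(Z=3)] = 4.5.
Conditioning on Z=3 selects the 2 unit(s) with W ∈ {-1, 0}. Their A values: 2, 3. Mean = 2.5.
Difference = 4.5 − 2.5 = 2.

2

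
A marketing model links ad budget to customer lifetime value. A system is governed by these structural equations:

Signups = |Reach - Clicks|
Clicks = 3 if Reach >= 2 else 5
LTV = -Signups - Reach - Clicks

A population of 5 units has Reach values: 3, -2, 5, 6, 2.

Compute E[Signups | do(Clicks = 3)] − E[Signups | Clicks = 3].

0.7

The intervention sets Clicks=3 in all 5 units regardless of Reach. Recomputing Signups per unit gives 0, 5, 2, 3, 1; average 2.2.
Conditioning on Clicks=3 selects the 4 unit(s) with Reach ∈ {3, 5, 6, 2}. Their Signups values: 0, 2, 3, 1. Mean = 1.5.
Difference = 2.2 − 1.5 = 0.7.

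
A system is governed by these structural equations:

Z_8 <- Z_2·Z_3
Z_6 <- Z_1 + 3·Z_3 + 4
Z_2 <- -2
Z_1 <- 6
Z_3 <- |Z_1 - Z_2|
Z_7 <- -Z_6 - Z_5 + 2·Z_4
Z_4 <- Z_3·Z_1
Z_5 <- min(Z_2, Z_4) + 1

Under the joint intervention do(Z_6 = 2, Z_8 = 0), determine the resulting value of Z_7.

Under do(Z_6 = 2, Z_8 = 0), each intervened variable's structural equation is replaced by its fixed value.
Z_3 = |Z_1 - Z_2|  [with Z_1=6, Z_2=-2]  = 8
Z_4 = Z_3·Z_1  [with Z_3=8, Z_1=6]  = 48
Z_5 = min(Z_2, Z_4) + 1  [with Z_2=-2, Z_4=48]  = -1
Z_7 = -Z_6 - Z_5 + 2·Z_4  [with Z_6=2, Z_5=-1, Z_4=48]  = 95

95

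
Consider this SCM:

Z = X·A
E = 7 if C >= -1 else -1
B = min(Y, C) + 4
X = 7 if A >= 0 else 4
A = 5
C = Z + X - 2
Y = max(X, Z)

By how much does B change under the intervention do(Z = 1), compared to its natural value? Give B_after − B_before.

-29

The intervention breaks the incoming arrows to Z: Z = X·A no longer applies, and Z = 1.
X = 7 if A >= 0 else 4  [with A=5]  = 7
C = Z + X - 2  [with Z=1, X=7]  = 6
Y = max(X, Z)  [with X=7, Z=1]  = 7
B = min(Y, C) + 4  [with Y=7, C=6]  = 10
Without intervention: X = 7 if A >= 0 else 4  [with A=5]  = 7; Z = X·A  [with X=7, A=5]  = 35; C = Z + X - 2  [with Z=35, X=7]  = 40; Y = max(X, Z)  [with X=7, Z=35]  = 35; B = min(Y, C) + 4  [with Y=35, C=40]  = 39.
Change = 10 − 39 = -29.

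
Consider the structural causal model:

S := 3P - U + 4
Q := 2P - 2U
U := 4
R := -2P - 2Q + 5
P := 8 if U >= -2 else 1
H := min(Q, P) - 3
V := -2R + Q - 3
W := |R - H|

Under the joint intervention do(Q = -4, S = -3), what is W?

4

The joint intervention fixes Q = -4, S = -3, removing each variable's own equation.
P = 8 if U >= -2 else 1  [with U=4]  = 8
R = -2P - 2Q + 5  [with P=8, Q=-4]  = -3
H = min(Q, P) - 3  [with Q=-4, P=8]  = -7
W = |R - H|  [with R=-3, H=-7]  = 4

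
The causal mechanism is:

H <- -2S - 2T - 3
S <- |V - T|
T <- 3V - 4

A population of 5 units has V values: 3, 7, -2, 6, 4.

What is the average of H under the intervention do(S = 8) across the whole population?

-32.6

Under do(S=8), S's equation is replaced by S=8 for every unit. Per-unit H: -29, -53, 1, -47, -35. Mean = -32.6.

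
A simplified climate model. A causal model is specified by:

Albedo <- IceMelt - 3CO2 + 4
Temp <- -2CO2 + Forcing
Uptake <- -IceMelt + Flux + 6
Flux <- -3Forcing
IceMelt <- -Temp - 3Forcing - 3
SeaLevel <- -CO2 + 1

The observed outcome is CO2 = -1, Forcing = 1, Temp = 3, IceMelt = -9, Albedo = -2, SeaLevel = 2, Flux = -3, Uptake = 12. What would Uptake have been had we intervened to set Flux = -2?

13

do(Flux=-2) replaces the equation Flux <- -3Forcing with the constant Flux = -2.
Temp = -2CO2 + Forcing  [with CO2=-1, Forcing=1]  = 3
IceMelt = -Temp - 3Forcing - 3  [with Temp=3, Forcing=1]  = -9
Uptake = -IceMelt + Flux + 6  [with IceMelt=-9, Flux=-2]  = 13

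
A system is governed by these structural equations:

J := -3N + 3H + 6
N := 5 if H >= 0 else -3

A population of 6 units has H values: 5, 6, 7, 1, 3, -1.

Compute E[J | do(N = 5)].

Under do(N=5), N's equation is replaced by N=5 for every unit. Per-unit J: 6, 9, 12, -6, 0, -12. Mean = 1.5.

1.5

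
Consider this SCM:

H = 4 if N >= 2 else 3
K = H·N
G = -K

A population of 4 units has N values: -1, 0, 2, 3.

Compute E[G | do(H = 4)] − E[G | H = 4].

The intervention sets H=4 in all 4 units regardless of N. Recomputing G per unit gives 4, 0, -8, -12; average -4.
Conditioning on H=4 selects the 2 unit(s) with N ∈ {2, 3}. Their G values: -8, -12. Mean = -10.
Difference = -4 − (-10) = 6.

6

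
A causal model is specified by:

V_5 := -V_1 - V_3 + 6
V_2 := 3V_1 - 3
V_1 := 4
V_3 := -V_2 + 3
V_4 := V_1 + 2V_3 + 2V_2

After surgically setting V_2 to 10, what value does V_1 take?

4

Under do(V_2=10), the mechanism V_2 := 3V_1 - 3 is discarded; V_2 is fixed at 10.
V_1 is not downstream of the intervention, so its value is determined by the original equations.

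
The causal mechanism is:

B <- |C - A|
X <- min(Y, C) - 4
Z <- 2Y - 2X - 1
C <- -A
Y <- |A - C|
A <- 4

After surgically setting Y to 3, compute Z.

The intervention breaks the incoming arrows to Y: Y <- |A - C| no longer applies, and Y = 3.
C = -A  [with A=4]  = -4
X = min(Y, C) - 4  [with Y=3, C=-4]  = -8
Z = 2Y - 2X - 1  [with Y=3, X=-8]  = 21

21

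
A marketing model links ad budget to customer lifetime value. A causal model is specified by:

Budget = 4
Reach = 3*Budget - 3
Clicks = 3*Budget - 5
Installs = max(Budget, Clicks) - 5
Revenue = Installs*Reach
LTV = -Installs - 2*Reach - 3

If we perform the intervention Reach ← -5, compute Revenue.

-10

do(Reach=-5) replaces the equation Reach = 3*Budget - 3 with the constant Reach = -5.
Clicks = 3*Budget - 5  [with Budget=4]  = 7
Installs = max(Budget, Clicks) - 5  [with Budget=4, Clicks=7]  = 2
Revenue = Installs*Reach  [with Installs=2, Reach=-5]  = -10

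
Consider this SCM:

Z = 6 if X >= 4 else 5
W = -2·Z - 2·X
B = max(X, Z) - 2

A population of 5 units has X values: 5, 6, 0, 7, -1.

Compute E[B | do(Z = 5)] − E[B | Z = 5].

Every unit gets Z=5 under the intervention. B values become 3, 4, 3, 5, 3; E[B|do(Z=5)] = 3.6.
E[B|Z=5] averages over only the 2 units with Z=5 (X = 0, -1): B = 3, 3, mean 3.
Difference = 3.6 − 3 = 0.6.

0.6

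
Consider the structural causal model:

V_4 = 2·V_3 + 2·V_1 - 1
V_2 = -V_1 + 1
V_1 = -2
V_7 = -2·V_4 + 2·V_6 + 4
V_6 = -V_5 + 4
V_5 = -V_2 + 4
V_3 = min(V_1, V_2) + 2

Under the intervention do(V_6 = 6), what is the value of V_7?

26

Intervening sets V_6 = 6 and removes its equation (V_6 = -V_5 + 4).
V_2 = -V_1 + 1  [with V_1=-2]  = 3
V_3 = min(V_1, V_2) + 2  [with V_1=-2, V_2=3]  = 0
V_4 = 2·V_3 + 2·V_1 - 1  [with V_3=0, V_1=-2]  = -5
V_7 = -2·V_4 + 2·V_6 + 4  [with V_4=-5, V_6=6]  = 26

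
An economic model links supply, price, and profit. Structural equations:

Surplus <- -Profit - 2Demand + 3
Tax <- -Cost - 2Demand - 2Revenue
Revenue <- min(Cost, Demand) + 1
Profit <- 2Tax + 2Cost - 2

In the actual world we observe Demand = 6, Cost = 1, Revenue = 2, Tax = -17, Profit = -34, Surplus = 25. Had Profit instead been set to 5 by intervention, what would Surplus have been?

-14

The intervention breaks the incoming arrows to Profit: Profit <- 2Tax + 2Cost - 2 no longer applies, and Profit = 5.
Surplus = -Profit - 2Demand + 3  [with Profit=5, Demand=6]  = -14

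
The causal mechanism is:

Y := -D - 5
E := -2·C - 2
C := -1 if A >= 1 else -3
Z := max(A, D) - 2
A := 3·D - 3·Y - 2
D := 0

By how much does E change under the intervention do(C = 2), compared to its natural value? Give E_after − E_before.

-6

Under do(C=2), the mechanism C := -1 if A >= 1 else -3 is discarded; C is fixed at 2.
E = -2·C - 2  [with C=2]  = -6
Without intervention: Y = -D - 5  [with D=0]  = -5; A = 3·D - 3·Y - 2  [with D=0, Y=-5]  = 13; C = -1 if A >= 1 else -3  [with A=13]  = -1; E = -2·C - 2  [with C=-1]  = 0.
Change = -6 − 0 = -6.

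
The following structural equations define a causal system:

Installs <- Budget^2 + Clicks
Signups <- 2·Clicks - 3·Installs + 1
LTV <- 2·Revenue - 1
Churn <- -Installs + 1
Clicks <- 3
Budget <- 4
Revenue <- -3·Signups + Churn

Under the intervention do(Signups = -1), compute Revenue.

-15

Under do(Signups=-1), the mechanism Signups <- 2·Clicks - 3·Installs + 1 is discarded; Signups is fixed at -1.
Installs = Budget^2 + Clicks  [with Budget=4, Clicks=3]  = 19
Churn = -Installs + 1  [with Installs=19]  = -18
Revenue = -3·Signups + Churn  [with Signups=-1, Churn=-18]  = -15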